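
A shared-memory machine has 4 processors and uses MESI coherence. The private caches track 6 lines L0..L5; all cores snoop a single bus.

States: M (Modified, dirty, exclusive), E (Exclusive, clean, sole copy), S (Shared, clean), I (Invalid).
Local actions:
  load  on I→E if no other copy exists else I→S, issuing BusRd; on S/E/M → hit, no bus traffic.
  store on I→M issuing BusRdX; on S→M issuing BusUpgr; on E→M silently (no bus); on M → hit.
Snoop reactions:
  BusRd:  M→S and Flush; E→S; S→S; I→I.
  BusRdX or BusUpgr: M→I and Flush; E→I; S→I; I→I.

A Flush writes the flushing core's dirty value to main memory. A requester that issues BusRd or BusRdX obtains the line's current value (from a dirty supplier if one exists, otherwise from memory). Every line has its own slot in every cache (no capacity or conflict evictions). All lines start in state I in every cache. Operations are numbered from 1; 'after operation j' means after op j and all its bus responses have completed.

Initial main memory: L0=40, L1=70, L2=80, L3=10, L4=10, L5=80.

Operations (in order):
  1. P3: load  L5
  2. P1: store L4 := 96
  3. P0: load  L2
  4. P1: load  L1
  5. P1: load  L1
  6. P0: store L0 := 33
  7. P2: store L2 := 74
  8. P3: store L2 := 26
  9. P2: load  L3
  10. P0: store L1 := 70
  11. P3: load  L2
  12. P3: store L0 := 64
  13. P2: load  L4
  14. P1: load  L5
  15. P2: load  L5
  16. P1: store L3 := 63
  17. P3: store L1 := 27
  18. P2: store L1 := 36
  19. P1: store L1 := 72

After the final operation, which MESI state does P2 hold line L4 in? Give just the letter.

state = S

1. P3: load  L5  bus=[BusRd]  L5: P0=I P1=I P2=I P3=E  mem[L5]=80
2. P1: store L4 := 96  bus=[BusRdX]  L4: P0=I P1=M P2=I P3=I  mem[L4]=10
3. P0: load  L2  bus=[BusRd]  L2: P0=E P1=I P2=I P3=I  mem[L2]=80
4. P1: load  L1  bus=[BusRd]  L1: P0=I P1=E P2=I P3=I  mem[L1]=70
5. P1: load  L1  bus=[-]  L1: P0=I P1=E P2=I P3=I  mem[L1]=70
6. P0: store L0 := 33  bus=[BusRdX]  L0: P0=M P1=I P2=I P3=I  mem[L0]=40
7. P2: store L2 := 74  bus=[BusRdX]  L2: P0=I P1=I P2=M P3=I  mem[L2]=80
8. P3: store L2 := 26  bus=[BusRdX,Flush]  L2: P0=I P1=I P2=I P3=M  mem[L2]=74
9. P2: load  L3  bus=[BusRd]  L3: P0=I P1=I P2=E P3=I  mem[L3]=10
10. P0: store L1 := 70  bus=[BusRdX]  L1: P0=M P1=I P2=I P3=I  mem[L1]=70
11. P3: load  L2  bus=[-]  L2: P0=I P1=I P2=I P3=M  mem[L2]=74
12. P3: store L0 := 64  bus=[BusRdX,Flush]  L0: P0=I P1=I P2=I P3=M  mem[L0]=33
13. P2: load  L4  bus=[BusRd,Flush]  L4: P0=I P1=S P2=S P3=I  mem[L4]=96
14. P1: load  L5  bus=[BusRd]  L5: P0=I P1=S P2=I P3=S  mem[L5]=80
15. P2: load  L5  bus=[BusRd]  L5: P0=I P1=S P2=S P3=S  mem[L5]=80
16. P1: store L3 := 63  bus=[BusRdX]  L3: P0=I P1=M P2=I P3=I  mem[L3]=10
17. P3: store L1 := 27  bus=[BusRdX,Flush]  L1: P0=I P1=I P2=I P3=M  mem[L1]=70
18. P2: store L1 := 36  bus=[BusRdX,Flush]  L1: P0=I P1=I P2=M P3=I  mem[L1]=27
19. P1: store L1 := 72  bus=[BusRdX,Flush]  L1: P0=I P1=M P2=I P3=I  mem[L1]=36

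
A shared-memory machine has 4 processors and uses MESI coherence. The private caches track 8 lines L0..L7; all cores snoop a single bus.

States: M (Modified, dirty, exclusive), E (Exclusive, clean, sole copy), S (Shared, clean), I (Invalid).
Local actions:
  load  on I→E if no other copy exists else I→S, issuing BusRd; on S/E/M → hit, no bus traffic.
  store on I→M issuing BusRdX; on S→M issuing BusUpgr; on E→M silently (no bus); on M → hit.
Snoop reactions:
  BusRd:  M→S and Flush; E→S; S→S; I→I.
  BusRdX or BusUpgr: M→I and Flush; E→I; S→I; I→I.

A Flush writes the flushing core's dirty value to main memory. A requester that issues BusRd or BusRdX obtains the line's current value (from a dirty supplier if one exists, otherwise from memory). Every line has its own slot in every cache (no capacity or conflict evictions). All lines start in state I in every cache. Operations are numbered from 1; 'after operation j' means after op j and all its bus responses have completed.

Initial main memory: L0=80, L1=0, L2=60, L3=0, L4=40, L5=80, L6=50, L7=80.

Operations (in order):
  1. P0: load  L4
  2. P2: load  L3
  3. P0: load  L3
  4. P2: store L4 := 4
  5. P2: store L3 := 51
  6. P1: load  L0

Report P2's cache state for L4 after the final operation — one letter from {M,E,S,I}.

  op1 P0: load  L4 → E/I/I/I on L4; bus BusRd; mem=40
  op2 P2: load  L3 → I/I/E/I on L3; bus BusRd; mem=0
  op3 P0: load  L3 → S/I/S/I on L3; bus BusRd; mem=0
  op4 P2: store L4 := 4 → I/I/M/I on L4; bus BusRdX; mem=40
  op5 P2: store L3 := 51 → I/I/M/I on L3; bus BusUpgr; mem=0
  op6 P1: load  L0 → I/E/I/I on L0; bus BusRd; mem=80

state = M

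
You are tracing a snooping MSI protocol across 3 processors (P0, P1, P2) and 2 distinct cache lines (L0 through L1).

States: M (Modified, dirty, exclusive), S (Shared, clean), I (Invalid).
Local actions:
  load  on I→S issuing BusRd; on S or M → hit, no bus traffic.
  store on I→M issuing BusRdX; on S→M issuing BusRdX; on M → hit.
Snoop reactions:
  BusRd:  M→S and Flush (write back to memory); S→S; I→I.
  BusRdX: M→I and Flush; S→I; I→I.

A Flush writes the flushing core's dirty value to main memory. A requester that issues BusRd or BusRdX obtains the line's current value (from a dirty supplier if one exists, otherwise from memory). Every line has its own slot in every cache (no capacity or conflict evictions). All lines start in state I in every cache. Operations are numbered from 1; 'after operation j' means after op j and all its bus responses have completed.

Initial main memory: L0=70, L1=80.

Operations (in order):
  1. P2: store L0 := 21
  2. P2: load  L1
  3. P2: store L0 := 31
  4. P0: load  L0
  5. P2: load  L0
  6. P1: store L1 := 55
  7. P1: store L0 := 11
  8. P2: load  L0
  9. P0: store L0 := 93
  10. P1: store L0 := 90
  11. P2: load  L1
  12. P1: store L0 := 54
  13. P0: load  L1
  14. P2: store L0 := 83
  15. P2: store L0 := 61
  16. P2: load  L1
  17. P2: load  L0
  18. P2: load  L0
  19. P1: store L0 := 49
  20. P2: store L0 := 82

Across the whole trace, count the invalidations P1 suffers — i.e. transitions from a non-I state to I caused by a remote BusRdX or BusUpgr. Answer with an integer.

1. P2: store L0 := 21  bus=[BusRdX]  L0: P0=I P1=I P2=M  mem[L0]=70
2. P2: load  L1  bus=[BusRd]  L1: P0=I P1=I P2=S  mem[L1]=80
3. P2: store L0 := 31  bus=[-]  L0: P0=I P1=I P2=M  mem[L0]=70
4. P0: load  L0  bus=[BusRd,Flush]  L0: P0=S P1=I P2=S  mem[L0]=31
5. P2: load  L0  bus=[-]  L0: P0=S P1=I P2=S  mem[L0]=31
6. P1: store L1 := 55  bus=[BusRdX]  L1: P0=I P1=M P2=I  mem[L1]=80
7. P1: store L0 := 11  bus=[BusRdX]  L0: P0=I P1=M P2=I  mem[L0]=31
8. P2: load  L0  bus=[BusRd,Flush]  L0: P0=I P1=S P2=S  mem[L0]=11
9. P0: store L0 := 93  bus=[BusRdX]  L0: P0=M P1=I P2=I  mem[L0]=11
10. P1: store L0 := 90  bus=[BusRdX,Flush]  L0: P0=I P1=M P2=I  mem[L0]=93
11. P2: load  L1  bus=[BusRd,Flush]  L1: P0=I P1=S P2=S  mem[L1]=55
12. P1: store L0 := 54  bus=[-]  L0: P0=I P1=M P2=I  mem[L0]=93
13. P0: load  L1  bus=[BusRd]  L1: P0=S P1=S P2=S  mem[L1]=55
14. P2: store L0 := 83  bus=[BusRdX,Flush]  L0: P0=I P1=I P2=M  mem[L0]=54
15. P2: store L0 := 61  bus=[-]  L0: P0=I P1=I P2=M  mem[L0]=54
16. P2: load  L1  bus=[-]  L1: P0=S P1=S P2=S  mem[L1]=55
17. P2: load  L0  bus=[-]  L0: P0=I P1=I P2=M  mem[L0]=54
18. P2: load  L0  bus=[-]  L0: P0=I P1=I P2=M  mem[L0]=54
19. P1: store L0 := 49  bus=[BusRdX,Flush]  L0: P0=I P1=M P2=I  mem[L0]=61
20. P2: store L0 := 82  bus=[BusRdX,Flush]  L0: P0=I P1=I P2=M  mem[L0]=49

invalidations = 3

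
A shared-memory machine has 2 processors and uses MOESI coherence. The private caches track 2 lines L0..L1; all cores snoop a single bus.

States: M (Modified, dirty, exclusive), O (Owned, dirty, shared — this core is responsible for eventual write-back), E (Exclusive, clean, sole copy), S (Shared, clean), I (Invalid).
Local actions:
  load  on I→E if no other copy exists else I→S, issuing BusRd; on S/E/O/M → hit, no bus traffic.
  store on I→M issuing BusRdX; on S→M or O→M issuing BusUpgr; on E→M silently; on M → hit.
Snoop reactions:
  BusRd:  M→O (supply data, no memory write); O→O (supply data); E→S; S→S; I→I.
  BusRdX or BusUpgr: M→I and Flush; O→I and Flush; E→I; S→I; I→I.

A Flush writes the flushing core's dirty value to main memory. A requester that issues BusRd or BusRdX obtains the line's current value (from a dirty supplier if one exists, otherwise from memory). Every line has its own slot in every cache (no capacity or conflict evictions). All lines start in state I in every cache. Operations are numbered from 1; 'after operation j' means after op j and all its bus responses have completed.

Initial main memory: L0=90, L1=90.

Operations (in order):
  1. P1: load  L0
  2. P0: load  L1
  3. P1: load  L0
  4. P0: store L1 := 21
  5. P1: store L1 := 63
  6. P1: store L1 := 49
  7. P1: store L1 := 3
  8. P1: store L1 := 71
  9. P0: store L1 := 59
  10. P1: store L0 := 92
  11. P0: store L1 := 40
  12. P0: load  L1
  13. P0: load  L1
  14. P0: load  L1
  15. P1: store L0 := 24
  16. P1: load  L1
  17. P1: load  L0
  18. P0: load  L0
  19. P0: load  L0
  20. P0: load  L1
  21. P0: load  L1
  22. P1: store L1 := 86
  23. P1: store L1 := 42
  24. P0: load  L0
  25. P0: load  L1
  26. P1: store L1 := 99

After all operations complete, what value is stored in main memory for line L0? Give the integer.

[1] P1: load  L0 | P0:I, P1:E(90) | bus: BusRd
[2] P0: load  L1 | P0:E(90), P1:I | bus: BusRd
[3] P1: load  L0 | P0:I, P1:E(90) | bus: none
[4] P0: store L1 := 21 | P0:M(21), P1:I | bus: none
[5] P1: store L1 := 63 | P0:I, P1:M(63) | bus: BusRdX,Flush
[6] P1: store L1 := 49 | P0:I, P1:M(49) | bus: none
[7] P1: store L1 := 3 | P0:I, P1:M(3) | bus: none
[8] P1: store L1 := 71 | P0:I, P1:M(71) | bus: none
[9] P0: store L1 := 59 | P0:M(59), P1:I | bus: BusRdX,Flush
[10] P1: store L0 := 92 | P0:I, P1:M(92) | bus: none
[11] P0: store L1 := 40 | P0:M(40), P1:I | bus: none
[12] P0: load  L1 | P0:M(40), P1:I | bus: none
[13] P0: load  L1 | P0:M(40), P1:I | bus: none
[14] P0: load  L1 | P0:M(40), P1:I | bus: none
[15] P1: store L0 := 24 | P0:I, P1:M(24) | bus: none
[16] P1: load  L1 | P0:O(40), P1:S(40) | bus: BusRd
[17] P1: load  L0 | P0:I, P1:M(24) | bus: none
[18] P0: load  L0 | P0:S(24), P1:O(24) | bus: BusRd
[19] P0: load  L0 | P0:S(24), P1:O(24) | bus: none
[20] P0: load  L1 | P0:O(40), P1:S(40) | bus: none
[21] P0: load  L1 | P0:O(40), P1:S(40) | bus: none
[22] P1: store L1 := 86 | P0:I, P1:M(86) | bus: BusUpgr,Flush
[23] P1: store L1 := 42 | P0:I, P1:M(42) | bus: none
[24] P0: load  L0 | P0:S(24), P1:O(24) | bus: none
[25] P0: load  L1 | P0:S(42), P1:O(42) | bus: BusRd
[26] P1: store L1 := 99 | P0:I, P1:M(99) | bus: BusUpgr

memory[L0] = 90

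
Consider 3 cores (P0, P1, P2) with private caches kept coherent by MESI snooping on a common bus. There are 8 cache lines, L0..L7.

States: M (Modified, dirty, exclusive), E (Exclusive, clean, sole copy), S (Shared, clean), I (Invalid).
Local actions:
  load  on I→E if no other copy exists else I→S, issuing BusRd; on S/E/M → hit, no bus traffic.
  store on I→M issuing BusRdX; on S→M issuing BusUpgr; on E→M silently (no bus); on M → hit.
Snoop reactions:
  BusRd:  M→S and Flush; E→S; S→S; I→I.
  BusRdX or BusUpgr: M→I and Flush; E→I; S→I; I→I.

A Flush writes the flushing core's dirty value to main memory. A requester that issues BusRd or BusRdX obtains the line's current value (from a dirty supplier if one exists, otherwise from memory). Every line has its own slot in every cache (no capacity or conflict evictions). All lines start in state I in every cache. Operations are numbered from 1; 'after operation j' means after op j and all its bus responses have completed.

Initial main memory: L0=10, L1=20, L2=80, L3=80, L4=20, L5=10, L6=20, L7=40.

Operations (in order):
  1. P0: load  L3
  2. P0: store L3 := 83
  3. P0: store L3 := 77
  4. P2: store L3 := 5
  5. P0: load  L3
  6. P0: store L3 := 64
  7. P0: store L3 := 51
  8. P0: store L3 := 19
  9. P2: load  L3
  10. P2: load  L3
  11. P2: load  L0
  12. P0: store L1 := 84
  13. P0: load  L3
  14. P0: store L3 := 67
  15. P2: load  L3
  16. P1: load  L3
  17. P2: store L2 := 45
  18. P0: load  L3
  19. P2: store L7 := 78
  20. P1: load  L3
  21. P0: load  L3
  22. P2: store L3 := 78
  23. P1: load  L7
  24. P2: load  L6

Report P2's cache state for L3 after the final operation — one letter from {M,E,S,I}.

step 1: P0: load  L3  ⟶  EII  (L3)  txn=BusRd  M[L3]=80
step 2: P0: store L3 := 83  ⟶  MII  (L3)  txn=∅  M[L3]=80
step 3: P0: store L3 := 77  ⟶  MII  (L3)  txn=∅  M[L3]=80
step 4: P2: store L3 := 5  ⟶  IIM  (L3)  txn=BusRdX+Flush  M[L3]=77
step 5: P0: load  L3  ⟶  SIS  (L3)  txn=BusRd+Flush  M[L3]=5
step 6: P0: store L3 := 64  ⟶  MII  (L3)  txn=BusUpgr  M[L3]=5
step 7: P0: store L3 := 51  ⟶  MII  (L3)  txn=∅  M[L3]=5
step 8: P0: store L3 := 19  ⟶  MII  (L3)  txn=∅  M[L3]=5
step 9: P2: load  L3  ⟶  SIS  (L3)  txn=BusRd+Flush  M[L3]=19
step 10: P2: load  L3  ⟶  SIS  (L3)  txn=∅  M[L3]=19
step 11: P2: load  L0  ⟶  IIE  (L0)  txn=BusRd  M[L0]=10
step 12: P0: store L1 := 84  ⟶  MII  (L1)  txn=BusRdX  M[L1]=20
step 13: P0: load  L3  ⟶  SIS  (L3)  txn=∅  M[L3]=19
step 14: P0: store L3 := 67  ⟶  MII  (L3)  txn=BusUpgr  M[L3]=19
step 15: P2: load  L3  ⟶  SIS  (L3)  txn=BusRd+Flush  M[L3]=67
step 16: P1: load  L3  ⟶  SSS  (L3)  txn=BusRd  M[L3]=67
step 17: P2: store L2 := 45  ⟶  IIM  (L2)  txn=BusRdX  M[L2]=80
step 18: P0: load  L3  ⟶  SSS  (L3)  txn=∅  M[L3]=67
step 19: P2: store L7 := 78  ⟶  IIM  (L7)  txn=BusRdX  M[L7]=40
step 20: P1: load  L3  ⟶  SSS  (L3)  txn=∅  M[L3]=67
step 21: P0: load  L3  ⟶  SSS  (L3)  txn=∅  M[L3]=67
step 22: P2: store L3 := 78  ⟶  IIM  (L3)  txn=BusUpgr  M[L3]=67
step 23: P1: load  L7  ⟶  ISS  (L7)  txn=BusRd+Flush  M[L7]=78
step 24: P2: load  L6  ⟶  IIE  (L6)  txn=BusRd  M[L6]=20

state = M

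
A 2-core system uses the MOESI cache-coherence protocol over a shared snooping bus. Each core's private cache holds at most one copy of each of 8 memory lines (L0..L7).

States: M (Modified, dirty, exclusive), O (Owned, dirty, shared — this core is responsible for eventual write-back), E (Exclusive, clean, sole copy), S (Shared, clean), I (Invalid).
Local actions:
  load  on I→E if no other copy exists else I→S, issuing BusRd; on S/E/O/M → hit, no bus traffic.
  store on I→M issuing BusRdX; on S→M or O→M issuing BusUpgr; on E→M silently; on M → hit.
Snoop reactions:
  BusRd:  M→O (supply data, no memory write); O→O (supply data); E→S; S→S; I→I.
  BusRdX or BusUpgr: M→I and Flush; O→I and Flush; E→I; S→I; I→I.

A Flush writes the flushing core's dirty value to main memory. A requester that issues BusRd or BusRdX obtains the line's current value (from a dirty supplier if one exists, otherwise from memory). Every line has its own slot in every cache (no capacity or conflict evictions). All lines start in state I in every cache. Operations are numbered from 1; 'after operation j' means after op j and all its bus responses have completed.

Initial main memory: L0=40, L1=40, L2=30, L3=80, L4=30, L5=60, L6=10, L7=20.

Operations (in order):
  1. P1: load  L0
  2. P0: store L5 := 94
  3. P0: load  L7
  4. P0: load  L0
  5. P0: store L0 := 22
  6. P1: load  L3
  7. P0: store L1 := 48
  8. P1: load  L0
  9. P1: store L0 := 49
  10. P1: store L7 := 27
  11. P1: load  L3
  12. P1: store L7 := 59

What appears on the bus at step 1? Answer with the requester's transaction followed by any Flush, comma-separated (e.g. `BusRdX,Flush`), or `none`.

bus = BusRd

1. P1: load  L0  bus=[BusRd]  L0: P0=I P1=E  mem[L0]=40
2. P0: store L5 := 94  bus=[BusRdX]  L5: P0=M P1=I  mem[L5]=60
3. P0: load  L7  bus=[BusRd]  L7: P0=E P1=I  mem[L7]=20
4. P0: load  L0  bus=[BusRd]  L0: P0=S P1=S  mem[L0]=40
5. P0: store L0 := 22  bus=[BusUpgr]  L0: P0=M P1=I  mem[L0]=40
6. P1: load  L3  bus=[BusRd]  L3: P0=I P1=E  mem[L3]=80
7. P0: store L1 := 48  bus=[BusRdX]  L1: P0=M P1=I  mem[L1]=40
8. P1: load  L0  bus=[BusRd]  L0: P0=O P1=S  mem[L0]=40
9. P1: store L0 := 49  bus=[BusUpgr,Flush]  L0: P0=I P1=M  mem[L0]=22
10. P1: store L7 := 27  bus=[BusRdX]  L7: P0=I P1=M  mem[L7]=20
11. P1: load  L3  bus=[-]  L3: P0=I P1=E  mem[L3]=80
12. P1: store L7 := 59  bus=[-]  L7: P0=I P1=M  mem[L7]=20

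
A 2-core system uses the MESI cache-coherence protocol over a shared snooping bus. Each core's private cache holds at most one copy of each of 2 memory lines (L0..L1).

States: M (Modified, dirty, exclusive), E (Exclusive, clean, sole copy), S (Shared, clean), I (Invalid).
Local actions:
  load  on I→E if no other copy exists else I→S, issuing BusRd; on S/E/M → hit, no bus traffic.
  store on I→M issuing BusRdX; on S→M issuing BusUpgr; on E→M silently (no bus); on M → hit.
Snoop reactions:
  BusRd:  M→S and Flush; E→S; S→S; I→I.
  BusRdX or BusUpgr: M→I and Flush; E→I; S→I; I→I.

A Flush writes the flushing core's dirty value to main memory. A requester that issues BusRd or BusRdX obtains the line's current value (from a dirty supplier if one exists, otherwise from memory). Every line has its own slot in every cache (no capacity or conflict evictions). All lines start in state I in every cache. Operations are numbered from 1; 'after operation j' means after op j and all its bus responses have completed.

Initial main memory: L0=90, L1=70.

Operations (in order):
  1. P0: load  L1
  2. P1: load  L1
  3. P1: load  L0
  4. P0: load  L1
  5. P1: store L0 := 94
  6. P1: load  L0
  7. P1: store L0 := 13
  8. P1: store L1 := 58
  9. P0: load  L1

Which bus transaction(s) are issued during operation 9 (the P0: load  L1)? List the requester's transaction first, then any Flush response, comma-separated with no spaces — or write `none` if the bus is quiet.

1. P0: load  L1  bus=[BusRd]  L1: P0=E P1=I  mem[L1]=70
2. P1: load  L1  bus=[BusRd]  L1: P0=S P1=S  mem[L1]=70
3. P1: load  L0  bus=[BusRd]  L0: P0=I P1=E  mem[L0]=90
4. P0: load  L1  bus=[-]  L1: P0=S P1=S  mem[L1]=70
5. P1: store L0 := 94  bus=[-]  L0: P0=I P1=M  mem[L0]=90
6. P1: load  L0  bus=[-]  L0: P0=I P1=M  mem[L0]=90
7. P1: store L0 := 13  bus=[-]  L0: P0=I P1=M  mem[L0]=90
8. P1: store L1 := 58  bus=[BusUpgr]  L1: P0=I P1=M  mem[L1]=70
9. P0: load  L1  bus=[BusRd,Flush]  L1: P0=S P1=S  mem[L1]=58

bus = BusRd,Flush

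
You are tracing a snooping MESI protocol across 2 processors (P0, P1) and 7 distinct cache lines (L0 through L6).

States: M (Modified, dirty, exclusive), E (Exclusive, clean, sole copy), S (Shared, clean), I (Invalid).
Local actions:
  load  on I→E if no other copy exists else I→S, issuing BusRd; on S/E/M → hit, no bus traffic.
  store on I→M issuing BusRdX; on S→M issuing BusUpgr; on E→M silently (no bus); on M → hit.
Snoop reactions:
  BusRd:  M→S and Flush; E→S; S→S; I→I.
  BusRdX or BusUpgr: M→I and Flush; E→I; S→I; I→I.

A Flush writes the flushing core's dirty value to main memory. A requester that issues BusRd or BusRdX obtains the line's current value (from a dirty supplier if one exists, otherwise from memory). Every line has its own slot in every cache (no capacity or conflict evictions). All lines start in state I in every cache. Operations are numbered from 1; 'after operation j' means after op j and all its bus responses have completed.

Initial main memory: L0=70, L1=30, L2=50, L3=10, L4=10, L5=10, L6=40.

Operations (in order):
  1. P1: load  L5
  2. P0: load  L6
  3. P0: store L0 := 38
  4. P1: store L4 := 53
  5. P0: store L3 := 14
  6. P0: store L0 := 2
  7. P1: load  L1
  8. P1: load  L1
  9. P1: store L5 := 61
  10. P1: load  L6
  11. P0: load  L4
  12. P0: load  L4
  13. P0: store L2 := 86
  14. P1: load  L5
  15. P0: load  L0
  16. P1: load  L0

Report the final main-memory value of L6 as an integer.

1. P1: load  L5  bus=[BusRd]  L5: P0=I P1=E  mem[L5]=10
2. P0: load  L6  bus=[BusRd]  L6: P0=E P1=I  mem[L6]=40
3. P0: store L0 := 38  bus=[BusRdX]  L0: P0=M P1=I  mem[L0]=70
4. P1: store L4 := 53  bus=[BusRdX]  L4: P0=I P1=M  mem[L4]=10
5. P0: store L3 := 14  bus=[BusRdX]  L3: P0=M P1=I  mem[L3]=10
6. P0: store L0 := 2  bus=[-]  L0: P0=M P1=I  mem[L0]=70
7. P1: load  L1  bus=[BusRd]  L1: P0=I P1=E  mem[L1]=30
8. P1: load  L1  bus=[-]  L1: P0=I P1=E  mem[L1]=30
9. P1: store L5 := 61  bus=[-]  L5: P0=I P1=M  mem[L5]=10
10. P1: load  L6  bus=[BusRd]  L6: P0=S P1=S  mem[L6]=40
11. P0: load  L4  bus=[BusRd,Flush]  L4: P0=S P1=S  mem[L4]=53
12. P0: load  L4  bus=[-]  L4: P0=S P1=S  mem[L4]=53
13. P0: store L2 := 86  bus=[BusRdX]  L2: P0=M P1=I  mem[L2]=50
14. P1: load  L5  bus=[-]  L5: P0=I P1=M  mem[L5]=10
15. P0: load  L0  bus=[-]  L0: P0=M P1=I  mem[L0]=70
16. P1: load  L0  bus=[BusRd,Flush]  L0: P0=S P1=S  mem[L0]=2

memory[L6] = 40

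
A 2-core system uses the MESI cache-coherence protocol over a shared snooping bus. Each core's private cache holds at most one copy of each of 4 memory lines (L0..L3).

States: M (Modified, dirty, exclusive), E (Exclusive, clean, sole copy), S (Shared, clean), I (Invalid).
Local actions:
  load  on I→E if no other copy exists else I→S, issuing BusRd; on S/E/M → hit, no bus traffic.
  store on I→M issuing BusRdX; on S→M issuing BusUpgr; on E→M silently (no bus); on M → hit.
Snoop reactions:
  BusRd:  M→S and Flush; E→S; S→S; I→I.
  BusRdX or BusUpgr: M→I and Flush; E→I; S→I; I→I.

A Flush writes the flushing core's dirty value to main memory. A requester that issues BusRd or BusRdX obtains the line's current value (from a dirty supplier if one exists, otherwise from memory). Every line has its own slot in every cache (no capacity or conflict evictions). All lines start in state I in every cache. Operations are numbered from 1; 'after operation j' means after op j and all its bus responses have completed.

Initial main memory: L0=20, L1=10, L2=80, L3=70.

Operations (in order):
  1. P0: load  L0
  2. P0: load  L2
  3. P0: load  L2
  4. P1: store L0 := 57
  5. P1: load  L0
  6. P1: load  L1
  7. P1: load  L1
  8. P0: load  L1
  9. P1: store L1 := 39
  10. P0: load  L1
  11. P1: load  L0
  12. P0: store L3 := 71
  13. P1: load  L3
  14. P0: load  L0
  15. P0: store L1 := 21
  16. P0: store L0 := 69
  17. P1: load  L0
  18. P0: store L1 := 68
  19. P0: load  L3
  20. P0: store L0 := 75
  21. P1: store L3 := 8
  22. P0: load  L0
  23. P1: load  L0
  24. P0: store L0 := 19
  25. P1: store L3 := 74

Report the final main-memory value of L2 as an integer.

memory[L2] = 80

step 1: P0: load  L0  ⟶  EI  (L0)  txn=BusRd  M[L0]=20
step 2: P0: load  L2  ⟶  EI  (L2)  txn=BusRd  M[L2]=80
step 3: P0: load  L2  ⟶  EI  (L2)  txn=∅  M[L2]=80
step 4: P1: store L0 := 57  ⟶  IM  (L0)  txn=BusRdX  M[L0]=20
step 5: P1: load  L0  ⟶  IM  (L0)  txn=∅  M[L0]=20
step 6: P1: load  L1  ⟶  IE  (L1)  txn=BusRd  M[L1]=10
step 7: P1: load  L1  ⟶  IE  (L1)  txn=∅  M[L1]=10
step 8: P0: load  L1  ⟶  SS  (L1)  txn=BusRd  M[L1]=10
step 9: P1: store L1 := 39  ⟶  IM  (L1)  txn=BusUpgr  M[L1]=10
step 10: P0: load  L1  ⟶  SS  (L1)  txn=BusRd+Flush  M[L1]=39
step 11: P1: load  L0  ⟶  IM  (L0)  txn=∅  M[L0]=20
step 12: P0: store L3 := 71  ⟶  MI  (L3)  txn=BusRdX  M[L3]=70
step 13: P1: load  L3  ⟶  SS  (L3)  txn=BusRd+Flush  M[L3]=71
step 14: P0: load  L0  ⟶  SS  (L0)  txn=BusRd+Flush  M[L0]=57
step 15: P0: store L1 := 21  ⟶  MI  (L1)  txn=BusUpgr  M[L1]=39
step 16: P0: store L0 := 69  ⟶  MI  (L0)  txn=BusUpgr  M[L0]=57
step 17: P1: load  L0  ⟶  SS  (L0)  txn=BusRd+Flush  M[L0]=69
step 18: P0: store L1 := 68  ⟶  MI  (L1)  txn=∅  M[L1]=39
step 19: P0: load  L3  ⟶  SS  (L3)  txn=∅  M[L3]=71
step 20: P0: store L0 := 75  ⟶  MI  (L0)  txn=BusUpgr  M[L0]=69
step 21: P1: store L3 := 8  ⟶  IM  (L3)  txn=BusUpgr  M[L3]=71
step 22: P0: load  L0  ⟶  MI  (L0)  txn=∅  M[L0]=69
step 23: P1: load  L0  ⟶  SS  (L0)  txn=BusRd+Flush  M[L0]=75
step 24: P0: store L0 := 19  ⟶  MI  (L0)  txn=BusUpgr  M[L0]=75
step 25: P1: store L3 := 74  ⟶  IM  (L3)  txn=∅  M[L3]=71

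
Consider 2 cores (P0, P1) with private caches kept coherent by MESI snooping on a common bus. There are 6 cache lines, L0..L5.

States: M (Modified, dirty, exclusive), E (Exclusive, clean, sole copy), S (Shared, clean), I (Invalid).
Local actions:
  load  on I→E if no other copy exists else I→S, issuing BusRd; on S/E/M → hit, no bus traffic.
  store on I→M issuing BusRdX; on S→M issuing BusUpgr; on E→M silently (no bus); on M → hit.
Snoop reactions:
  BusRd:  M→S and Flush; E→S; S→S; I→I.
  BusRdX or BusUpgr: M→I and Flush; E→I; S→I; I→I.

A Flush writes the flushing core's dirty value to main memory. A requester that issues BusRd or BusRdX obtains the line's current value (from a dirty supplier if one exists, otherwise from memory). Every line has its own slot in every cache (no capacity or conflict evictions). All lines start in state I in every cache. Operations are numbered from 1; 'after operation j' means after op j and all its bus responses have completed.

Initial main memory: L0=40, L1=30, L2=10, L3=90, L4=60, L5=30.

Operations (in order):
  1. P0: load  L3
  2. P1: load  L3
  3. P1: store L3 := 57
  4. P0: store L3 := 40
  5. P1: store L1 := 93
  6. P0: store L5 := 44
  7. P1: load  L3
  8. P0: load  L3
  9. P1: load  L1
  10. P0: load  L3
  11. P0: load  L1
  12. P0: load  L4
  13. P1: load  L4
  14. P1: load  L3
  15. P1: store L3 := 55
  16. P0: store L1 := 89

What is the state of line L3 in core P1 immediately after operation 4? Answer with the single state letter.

step 1: P0: load  L3  ⟶  EI  (L3)  txn=BusRd  M[L3]=90
step 2: P1: load  L3  ⟶  SS  (L3)  txn=BusRd  M[L3]=90
step 3: P1: store L3 := 57  ⟶  IM  (L3)  txn=BusUpgr  M[L3]=90
step 4: P0: store L3 := 40  ⟶  MI  (L3)  txn=BusRdX+Flush  M[L3]=57
step 5: P1: store L1 := 93  ⟶  IM  (L1)  txn=BusRdX  M[L1]=30
step 6: P0: store L5 := 44  ⟶  MI  (L5)  txn=BusRdX  M[L5]=30
step 7: P1: load  L3  ⟶  SS  (L3)  txn=BusRd+Flush  M[L3]=40
step 8: P0: load  L3  ⟶  SS  (L3)  txn=∅  M[L3]=40
step 9: P1: load  L1  ⟶  IM  (L1)  txn=∅  M[L1]=30
step 10: P0: load  L3  ⟶  SS  (L3)  txn=∅  M[L3]=40
step 11: P0: load  L1  ⟶  SS  (L1)  txn=BusRd+Flush  M[L1]=93
step 12: P0: load  L4  ⟶  EI  (L4)  txn=BusRd  M[L4]=60
step 13: P1: load  L4  ⟶  SS  (L4)  txn=BusRd  M[L4]=60
step 14: P1: load  L3  ⟶  SS  (L3)  txn=∅  M[L3]=40
step 15: P1: store L3 := 55  ⟶  IM  (L3)  txn=BusUpgr  M[L3]=40
step 16: P0: store L1 := 89  ⟶  MI  (L1)  txn=BusUpgr  M[L1]=93

state = I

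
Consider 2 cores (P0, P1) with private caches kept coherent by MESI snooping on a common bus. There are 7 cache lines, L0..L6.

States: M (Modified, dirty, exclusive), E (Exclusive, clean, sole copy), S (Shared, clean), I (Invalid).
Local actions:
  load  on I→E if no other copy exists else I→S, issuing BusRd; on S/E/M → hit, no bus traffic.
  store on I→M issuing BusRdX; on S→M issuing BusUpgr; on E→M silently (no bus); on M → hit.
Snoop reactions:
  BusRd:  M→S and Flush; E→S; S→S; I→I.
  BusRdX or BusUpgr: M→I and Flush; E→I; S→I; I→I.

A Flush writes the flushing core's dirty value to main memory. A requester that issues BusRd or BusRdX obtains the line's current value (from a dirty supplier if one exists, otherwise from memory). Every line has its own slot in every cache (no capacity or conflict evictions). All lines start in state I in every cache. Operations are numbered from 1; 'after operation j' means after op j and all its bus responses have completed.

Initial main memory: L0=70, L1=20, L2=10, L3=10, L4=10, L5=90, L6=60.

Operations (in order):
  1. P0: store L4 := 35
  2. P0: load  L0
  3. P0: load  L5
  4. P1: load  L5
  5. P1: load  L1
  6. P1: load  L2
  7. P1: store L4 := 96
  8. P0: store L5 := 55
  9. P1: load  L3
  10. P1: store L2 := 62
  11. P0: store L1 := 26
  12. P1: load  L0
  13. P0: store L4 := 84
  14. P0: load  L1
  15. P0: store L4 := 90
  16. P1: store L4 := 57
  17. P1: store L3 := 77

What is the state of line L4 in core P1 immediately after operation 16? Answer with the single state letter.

[1] P0: store L4 := 35 | P0:M(35), P1:I | bus: BusRdX
[2] P0: load  L0 | P0:E(70), P1:I | bus: BusRd
[3] P0: load  L5 | P0:E(90), P1:I | bus: BusRd
[4] P1: load  L5 | P0:S(90), P1:S(90) | bus: BusRd
[5] P1: load  L1 | P0:I, P1:E(20) | bus: BusRd
[6] P1: load  L2 | P0:I, P1:E(10) | bus: BusRd
[7] P1: store L4 := 96 | P0:I, P1:M(96) | bus: BusRdX,Flush
[8] P0: store L5 := 55 | P0:M(55), P1:I | bus: BusUpgr
[9] P1: load  L3 | P0:I, P1:E(10) | bus: BusRd
[10] P1: store L2 := 62 | P0:I, P1:M(62) | bus: none
[11] P0: store L1 := 26 | P0:M(26), P1:I | bus: BusRdX
[12] P1: load  L0 | P0:S(70), P1:S(70) | bus: BusRd
[13] P0: store L4 := 84 | P0:M(84), P1:I | bus: BusRdX,Flush
[14] P0: load  L1 | P0:M(26), P1:I | bus: none
[15] P0: store L4 := 90 | P0:M(90), P1:I | bus: none
[16] P1: store L4 := 57 | P0:I, P1:M(57) | bus: BusRdX,Flush
[17] P1: store L3 := 77 | P0:I, P1:M(77) | bus: none

state = M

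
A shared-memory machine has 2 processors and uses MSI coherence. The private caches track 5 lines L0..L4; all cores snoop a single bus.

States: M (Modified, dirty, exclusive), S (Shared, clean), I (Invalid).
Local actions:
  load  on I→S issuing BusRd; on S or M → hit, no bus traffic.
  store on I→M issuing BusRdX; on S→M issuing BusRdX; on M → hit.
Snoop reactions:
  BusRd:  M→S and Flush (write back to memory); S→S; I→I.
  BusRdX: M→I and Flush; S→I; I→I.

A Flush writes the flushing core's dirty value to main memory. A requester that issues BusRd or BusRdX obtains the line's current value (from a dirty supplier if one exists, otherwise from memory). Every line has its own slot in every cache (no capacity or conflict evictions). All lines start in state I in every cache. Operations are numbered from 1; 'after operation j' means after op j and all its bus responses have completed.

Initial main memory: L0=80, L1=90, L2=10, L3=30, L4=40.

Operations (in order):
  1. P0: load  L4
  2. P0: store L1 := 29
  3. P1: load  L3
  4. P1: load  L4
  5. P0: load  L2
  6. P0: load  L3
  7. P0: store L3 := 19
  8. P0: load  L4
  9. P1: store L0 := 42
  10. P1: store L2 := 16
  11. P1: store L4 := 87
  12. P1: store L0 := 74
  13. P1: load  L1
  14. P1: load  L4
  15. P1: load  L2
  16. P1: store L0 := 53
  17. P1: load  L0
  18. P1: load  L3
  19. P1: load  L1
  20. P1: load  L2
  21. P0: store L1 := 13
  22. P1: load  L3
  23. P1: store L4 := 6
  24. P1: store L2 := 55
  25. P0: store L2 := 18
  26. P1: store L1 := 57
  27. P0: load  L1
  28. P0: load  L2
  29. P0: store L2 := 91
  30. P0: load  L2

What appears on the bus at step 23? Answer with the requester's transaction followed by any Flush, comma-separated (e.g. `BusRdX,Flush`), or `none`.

step 1: P0: load  L4  ⟶  SI  (L4)  txn=BusRd  M[L4]=40
step 2: P0: store L1 := 29  ⟶  MI  (L1)  txn=BusRdX  M[L1]=90
step 3: P1: load  L3  ⟶  IS  (L3)  txn=BusRd  M[L3]=30
step 4: P1: load  L4  ⟶  SS  (L4)  txn=BusRd  M[L4]=40
step 5: P0: load  L2  ⟶  SI  (L2)  txn=BusRd  M[L2]=10
step 6: P0: load  L3  ⟶  SS  (L3)  txn=BusRd  M[L3]=30
step 7: P0: store L3 := 19  ⟶  MI  (L3)  txn=BusRdX  M[L3]=30
step 8: P0: load  L4  ⟶  SS  (L4)  txn=∅  M[L4]=40
step 9: P1: store L0 := 42  ⟶  IM  (L0)  txn=BusRdX  M[L0]=80
step 10: P1: store L2 := 16  ⟶  IM  (L2)  txn=BusRdX  M[L2]=10
step 11: P1: store L4 := 87  ⟶  IM  (L4)  txn=BusRdX  M[L4]=40
step 12: P1: store L0 := 74  ⟶  IM  (L0)  txn=∅  M[L0]=80
step 13: P1: load  L1  ⟶  SS  (L1)  txn=BusRd+Flush  M[L1]=29
step 14: P1: load  L4  ⟶  IM  (L4)  txn=∅  M[L4]=40
step 15: P1: load  L2  ⟶  IM  (L2)  txn=∅  M[L2]=10
step 16: P1: store L0 := 53  ⟶  IM  (L0)  txn=∅  M[L0]=80
step 17: P1: load  L0  ⟶  IM  (L0)  txn=∅  M[L0]=80
step 18: P1: load  L3  ⟶  SS  (L3)  txn=BusRd+Flush  M[L3]=19
step 19: P1: load  L1  ⟶  SS  (L1)  txn=∅  M[L1]=29
step 20: P1: load  L2  ⟶  IM  (L2)  txn=∅  M[L2]=10
step 21: P0: store L1 := 13  ⟶  MI  (L1)  txn=BusRdX  M[L1]=29
step 22: P1: load  L3  ⟶  SS  (L3)  txn=∅  M[L3]=19
step 23: P1: store L4 := 6  ⟶  IM  (L4)  txn=∅  M[L4]=40
step 24: P1: store L2 := 55  ⟶  IM  (L2)  txn=∅  M[L2]=10
step 25: P0: store L2 := 18  ⟶  MI  (L2)  txn=BusRdX+Flush  M[L2]=55
step 26: P1: store L1 := 57  ⟶  IM  (L1)  txn=BusRdX+Flush  M[L1]=13
step 27: P0: load  L1  ⟶  SS  (L1)  txn=BusRd+Flush  M[L1]=57
step 28: P0: load  L2  ⟶  MI  (L2)  txn=∅  M[L2]=55
step 29: P0: store L2 := 91  ⟶  MI  (L2)  txn=∅  M[L2]=55
step 30: P0: load  L2  ⟶  MI  (L2)  txn=∅  M[L2]=55

bus = none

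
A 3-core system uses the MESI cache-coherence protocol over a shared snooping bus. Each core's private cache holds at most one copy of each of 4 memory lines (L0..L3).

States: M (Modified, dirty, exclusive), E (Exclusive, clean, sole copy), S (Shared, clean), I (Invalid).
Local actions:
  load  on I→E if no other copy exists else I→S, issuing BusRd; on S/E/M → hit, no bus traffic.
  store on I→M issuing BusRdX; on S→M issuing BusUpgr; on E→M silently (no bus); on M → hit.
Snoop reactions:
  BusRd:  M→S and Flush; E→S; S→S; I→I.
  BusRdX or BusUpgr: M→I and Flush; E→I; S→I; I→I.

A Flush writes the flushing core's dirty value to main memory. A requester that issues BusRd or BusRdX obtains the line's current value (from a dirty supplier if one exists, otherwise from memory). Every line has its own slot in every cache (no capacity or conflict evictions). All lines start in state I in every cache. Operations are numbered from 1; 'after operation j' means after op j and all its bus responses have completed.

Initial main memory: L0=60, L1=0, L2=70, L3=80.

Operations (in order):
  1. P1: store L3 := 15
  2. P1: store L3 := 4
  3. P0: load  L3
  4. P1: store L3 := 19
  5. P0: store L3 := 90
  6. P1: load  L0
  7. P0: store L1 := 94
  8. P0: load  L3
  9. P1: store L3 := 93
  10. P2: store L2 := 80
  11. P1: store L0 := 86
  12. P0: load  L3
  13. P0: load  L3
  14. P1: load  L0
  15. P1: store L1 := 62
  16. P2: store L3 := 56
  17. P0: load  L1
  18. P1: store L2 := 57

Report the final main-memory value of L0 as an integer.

1. P1: store L3 := 15  bus=[BusRdX]  L3: P0=I P1=M P2=I  mem[L3]=80
2. P1: store L3 := 4  bus=[-]  L3: P0=I P1=M P2=I  mem[L3]=80
3. P0: load  L3  bus=[BusRd,Flush]  L3: P0=S P1=S P2=I  mem[L3]=4
4. P1: store L3 := 19  bus=[BusUpgr]  L3: P0=I P1=M P2=I  mem[L3]=4
5. P0: store L3 := 90  bus=[BusRdX,Flush]  L3: P0=M P1=I P2=I  mem[L3]=19
6. P1: load  L0  bus=[BusRd]  L0: P0=I P1=E P2=I  mem[L0]=60
7. P0: store L1 := 94  bus=[BusRdX]  L1: P0=M P1=I P2=I  mem[L1]=0
8. P0: load  L3  bus=[-]  L3: P0=M P1=I P2=I  mem[L3]=19
9. P1: store L3 := 93  bus=[BusRdX,Flush]  L3: P0=I P1=M P2=I  mem[L3]=90
10. P2: store L2 := 80  bus=[BusRdX]  L2: P0=I P1=I P2=M  mem[L2]=70
11. P1: store L0 := 86  bus=[-]  L0: P0=I P1=M P2=I  mem[L0]=60
12. P0: load  L3  bus=[BusRd,Flush]  L3: P0=S P1=S P2=I  mem[L3]=93
13. P0: load  L3  bus=[-]  L3: P0=S P1=S P2=I  mem[L3]=93
14. P1: load  L0  bus=[-]  L0: P0=I P1=M P2=I  mem[L0]=60
15. P1: store L1 := 62  bus=[BusRdX,Flush]  L1: P0=I P1=M P2=I  mem[L1]=94
16. P2: store L3 := 56  bus=[BusRdX]  L3: P0=I P1=I P2=M  mem[L3]=93
17. P0: load  L1  bus=[BusRd,Flush]  L1: P0=S P1=S P2=I  mem[L1]=62
18. P1: store L2 := 57  bus=[BusRdX,Flush]  L2: P0=I P1=M P2=I  mem[L2]=80

memory[L0] = 60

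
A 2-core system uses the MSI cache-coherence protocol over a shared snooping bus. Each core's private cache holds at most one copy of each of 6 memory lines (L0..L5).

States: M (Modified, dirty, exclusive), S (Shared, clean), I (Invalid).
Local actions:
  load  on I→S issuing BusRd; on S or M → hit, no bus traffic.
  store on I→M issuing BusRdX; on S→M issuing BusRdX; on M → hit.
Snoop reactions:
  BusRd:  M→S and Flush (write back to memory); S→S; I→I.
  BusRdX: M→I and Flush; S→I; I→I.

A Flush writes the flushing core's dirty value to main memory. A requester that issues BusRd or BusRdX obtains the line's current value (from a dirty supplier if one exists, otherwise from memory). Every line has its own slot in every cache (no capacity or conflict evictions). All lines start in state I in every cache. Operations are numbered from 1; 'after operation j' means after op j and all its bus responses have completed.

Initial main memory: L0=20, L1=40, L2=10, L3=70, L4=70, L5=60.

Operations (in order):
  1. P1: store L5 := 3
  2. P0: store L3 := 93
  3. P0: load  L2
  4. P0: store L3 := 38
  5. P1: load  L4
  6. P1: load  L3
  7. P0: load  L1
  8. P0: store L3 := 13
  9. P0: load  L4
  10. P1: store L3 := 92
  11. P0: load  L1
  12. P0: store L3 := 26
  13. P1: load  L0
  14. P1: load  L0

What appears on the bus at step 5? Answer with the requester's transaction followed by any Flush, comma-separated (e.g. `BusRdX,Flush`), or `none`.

bus = BusRd

[1] P1: store L5 := 3 | P0:I, P1:M(3) | bus: BusRdX
[2] P0: store L3 := 93 | P0:M(93), P1:I | bus: BusRdX
[3] P0: load  L2 | P0:S(10), P1:I | bus: BusRd
[4] P0: store L3 := 38 | P0:M(38), P1:I | bus: none
[5] P1: load  L4 | P0:I, P1:S(70) | bus: BusRd
[6] P1: load  L3 | P0:S(38), P1:S(38) | bus: BusRd,Flush
[7] P0: load  L1 | P0:S(40), P1:I | bus: BusRd
[8] P0: store L3 := 13 | P0:M(13), P1:I | bus: BusRdX
[9] P0: load  L4 | P0:S(70), P1:S(70) | bus: BusRd
[10] P1: store L3 := 92 | P0:I, P1:M(92) | bus: BusRdX,Flush
[11] P0: load  L1 | P0:S(40), P1:I | bus: none
[12] P0: store L3 := 26 | P0:M(26), P1:I | bus: BusRdX,Flush
[13] P1: load  L0 | P0:I, P1:S(20) | bus: BusRd
[14] P1: load  L0 | P0:I, P1:S(20) | bus: none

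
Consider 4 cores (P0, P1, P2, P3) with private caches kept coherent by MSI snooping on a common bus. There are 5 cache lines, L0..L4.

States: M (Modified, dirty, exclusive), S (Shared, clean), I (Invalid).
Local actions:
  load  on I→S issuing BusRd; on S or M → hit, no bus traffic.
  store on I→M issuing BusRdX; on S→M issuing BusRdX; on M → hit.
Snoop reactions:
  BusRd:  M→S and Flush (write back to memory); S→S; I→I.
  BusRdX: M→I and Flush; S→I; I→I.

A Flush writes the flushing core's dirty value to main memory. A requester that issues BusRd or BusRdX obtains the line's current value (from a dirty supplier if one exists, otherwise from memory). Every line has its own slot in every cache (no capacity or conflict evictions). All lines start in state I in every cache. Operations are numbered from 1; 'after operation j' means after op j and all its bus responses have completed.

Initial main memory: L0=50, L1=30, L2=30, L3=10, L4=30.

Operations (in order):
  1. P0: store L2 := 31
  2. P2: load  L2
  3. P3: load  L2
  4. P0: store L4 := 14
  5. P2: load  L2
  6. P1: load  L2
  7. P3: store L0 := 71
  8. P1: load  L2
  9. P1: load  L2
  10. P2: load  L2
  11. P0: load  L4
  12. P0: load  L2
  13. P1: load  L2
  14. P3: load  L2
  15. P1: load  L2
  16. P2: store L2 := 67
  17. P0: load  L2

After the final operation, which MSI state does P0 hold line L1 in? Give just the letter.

state = I

  op1 P0: store L2 := 31 → M/I/I/I on L2; bus BusRdX; mem=30
  op2 P2: load  L2 → S/I/S/I on L2; bus BusRd Flush; mem=31
  op3 P3: load  L2 → S/I/S/S on L2; bus BusRd; mem=31
  op4 P0: store L4 := 14 → M/I/I/I on L4; bus BusRdX; mem=30
  op5 P2: load  L2 → S/I/S/S on L2; bus (none); mem=31
  op6 P1: load  L2 → S/S/S/S on L2; bus BusRd; mem=31
  op7 P3: store L0 := 71 → I/I/I/M on L0; bus BusRdX; mem=50
  op8 P1: load  L2 → S/S/S/S on L2; bus (none); mem=31
  op9 P1: load  L2 → S/S/S/S on L2; bus (none); mem=31
  op10 P2: load  L2 → S/S/S/S on L2; bus (none); mem=31
  op11 P0: load  L4 → M/I/I/I on L4; bus (none); mem=30
  op12 P0: load  L2 → S/S/S/S on L2; bus (none); mem=31
  op13 P1: load  L2 → S/S/S/S on L2; bus (none); mem=31
  op14 P3: load  L2 → S/S/S/S on L2; bus (none); mem=31
  op15 P1: load  L2 → S/S/S/S on L2; bus (none); mem=31
  op16 P2: store L2 := 67 → I/I/M/I on L2; bus BusRdX; mem=31
  op17 P0: load  L2 → S/I/S/I on L2; bus BusRd Flush; mem=67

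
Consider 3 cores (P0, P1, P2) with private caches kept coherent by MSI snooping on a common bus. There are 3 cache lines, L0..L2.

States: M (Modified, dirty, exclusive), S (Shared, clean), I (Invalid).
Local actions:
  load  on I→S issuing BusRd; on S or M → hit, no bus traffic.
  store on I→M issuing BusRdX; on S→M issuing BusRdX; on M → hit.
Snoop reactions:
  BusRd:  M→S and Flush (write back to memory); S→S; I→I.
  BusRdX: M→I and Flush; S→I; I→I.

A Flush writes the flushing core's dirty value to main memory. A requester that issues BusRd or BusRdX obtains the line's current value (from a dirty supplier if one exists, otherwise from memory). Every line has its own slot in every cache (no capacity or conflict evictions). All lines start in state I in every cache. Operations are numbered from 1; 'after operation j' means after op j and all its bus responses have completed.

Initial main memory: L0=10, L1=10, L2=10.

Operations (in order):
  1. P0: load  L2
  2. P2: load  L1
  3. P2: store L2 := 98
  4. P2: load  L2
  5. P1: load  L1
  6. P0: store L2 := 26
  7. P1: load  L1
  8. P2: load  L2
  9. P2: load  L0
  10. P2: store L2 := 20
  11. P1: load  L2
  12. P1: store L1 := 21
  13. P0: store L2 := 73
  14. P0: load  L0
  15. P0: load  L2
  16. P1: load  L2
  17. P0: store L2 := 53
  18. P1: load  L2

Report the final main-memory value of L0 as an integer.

step 1: P0: load  L2  ⟶  SII  (L2)  txn=BusRd  M[L2]=10
step 2: P2: load  L1  ⟶  IIS  (L1)  txn=BusRd  M[L1]=10
step 3: P2: store L2 := 98  ⟶  IIM  (L2)  txn=BusRdX  M[L2]=10
step 4: P2: load  L2  ⟶  IIM  (L2)  txn=∅  M[L2]=10
step 5: P1: load  L1  ⟶  ISS  (L1)  txn=BusRd  M[L1]=10
step 6: P0: store L2 := 26  ⟶  MII  (L2)  txn=BusRdX+Flush  M[L2]=98
step 7: P1: load  L1  ⟶  ISS  (L1)  txn=∅  M[L1]=10
step 8: P2: load  L2  ⟶  SIS  (L2)  txn=BusRd+Flush  M[L2]=26
step 9: P2: load  L0  ⟶  IIS  (L0)  txn=BusRd  M[L0]=10
step 10: P2: store L2 := 20  ⟶  IIM  (L2)  txn=BusRdX  M[L2]=26
step 11: P1: load  L2  ⟶  ISS  (L2)  txn=BusRd+Flush  M[L2]=20
step 12: P1: store L1 := 21  ⟶  IMI  (L1)  txn=BusRdX  M[L1]=10
step 13: P0: store L2 := 73  ⟶  MII  (L2)  txn=BusRdX  M[L2]=20
step 14: P0: load  L0  ⟶  SIS  (L0)  txn=BusRd  M[L0]=10
step 15: P0: load  L2  ⟶  MII  (L2)  txn=∅  M[L2]=20
step 16: P1: load  L2  ⟶  SSI  (L2)  txn=BusRd+Flush  M[L2]=73
step 17: P0: store L2 := 53  ⟶  MII  (L2)  txn=BusRdX  M[L2]=73
step 18: P1: load  L2  ⟶  SSI  (L2)  txn=BusRd+Flush  M[L2]=53

memory[L0] = 10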